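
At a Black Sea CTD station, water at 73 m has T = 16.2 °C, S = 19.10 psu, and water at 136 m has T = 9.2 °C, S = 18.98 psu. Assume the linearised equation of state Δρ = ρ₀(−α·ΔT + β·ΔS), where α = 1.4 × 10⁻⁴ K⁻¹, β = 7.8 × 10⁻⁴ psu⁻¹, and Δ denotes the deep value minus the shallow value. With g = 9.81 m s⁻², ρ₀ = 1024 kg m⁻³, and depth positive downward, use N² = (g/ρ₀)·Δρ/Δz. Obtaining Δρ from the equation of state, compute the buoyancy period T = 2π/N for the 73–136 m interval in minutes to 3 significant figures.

8.91 min

ΔT = -7.0 K, ΔS = -0.12 psu (deep − shallow).
Δρ/ρ₀ = −αΔT + βΔS = 9.80 × 10⁻⁴ − 9.36 × 10⁻⁵ = 8.864 × 10⁻⁴, so Δρ ≈ 0.9077 kg m⁻³.
N² = (g/ρ₀)·Δρ/Δz = g·(Δρ/ρ₀)/Δz = 9.81 × 8.864 × 10⁻⁴ / 63 = 1.3803 × 10⁻⁴ s⁻².
N = √(1.3803 × 10⁻⁴) = 0.011749 rad s⁻¹ → T = 2π/N = 534.78 s = 8.9130 min ≈ 8.91 min.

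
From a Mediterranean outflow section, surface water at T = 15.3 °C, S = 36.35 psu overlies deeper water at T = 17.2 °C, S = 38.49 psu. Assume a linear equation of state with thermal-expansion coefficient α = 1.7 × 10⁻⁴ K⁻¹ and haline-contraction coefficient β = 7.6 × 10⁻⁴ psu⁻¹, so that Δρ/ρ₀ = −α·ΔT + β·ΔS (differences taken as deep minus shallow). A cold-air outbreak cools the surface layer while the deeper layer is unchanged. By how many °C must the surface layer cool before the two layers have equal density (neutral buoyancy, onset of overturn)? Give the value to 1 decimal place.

7.7 °C

Neutral buoyancy requires Δρ = 0, i.e. −α(T_deep − T_surf′) + β(S_deep − S_surf) = 0.
T_surf′ = T_deep − (β/α)·ΔS = 17.2 − (7.6 × 10⁻⁴/1.7 × 10⁻⁴)·(+2.14) = 7.633 °C.
Cooling required: 15.3 − (7.633) = 7.667 °C.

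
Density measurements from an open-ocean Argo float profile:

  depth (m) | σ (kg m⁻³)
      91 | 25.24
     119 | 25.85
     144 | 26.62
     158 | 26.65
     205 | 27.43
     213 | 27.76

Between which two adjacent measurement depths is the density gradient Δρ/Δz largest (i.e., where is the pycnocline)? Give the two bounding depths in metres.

205–213 m

Compute the density gradient over each adjacent pair:
  91–119 m: Δρ/Δz = 0.61/28 = 0.022 kg m⁻⁴
  119–144 m: Δρ/Δz = 0.77/25 = 0.031 kg m⁻⁴
  144–158 m: Δρ/Δz = 0.03/14 = 2.1 × 10⁻³ kg m⁻⁴
  158–205 m: Δρ/Δz = 0.78/47 = 0.017 kg m⁻⁴
  205–213 m: Δρ/Δz = 0.33/8 = 0.041 kg m⁻⁴
The largest gradient is in the 205–213 m interval — the pycnocline.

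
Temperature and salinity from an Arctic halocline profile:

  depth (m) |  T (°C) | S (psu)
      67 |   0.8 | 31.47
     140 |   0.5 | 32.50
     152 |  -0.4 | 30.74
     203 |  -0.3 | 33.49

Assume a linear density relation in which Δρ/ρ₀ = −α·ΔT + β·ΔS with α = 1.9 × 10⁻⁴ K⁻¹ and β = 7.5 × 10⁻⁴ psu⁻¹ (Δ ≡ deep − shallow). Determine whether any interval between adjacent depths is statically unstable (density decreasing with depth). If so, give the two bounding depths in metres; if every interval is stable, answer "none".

Evaluate Δρ/ρ₀ = −αΔT + βΔS across each adjacent pair:
  67–140 m: −αΔT+βΔS = −(1.9 × 10⁻⁴)(-0.3)+(7.5 × 10⁻⁴)(+1.03) = 8.3 × 10⁻⁴ → stable
  140–152 m: −αΔT+βΔS = −(1.9 × 10⁻⁴)(-0.9)+(7.5 × 10⁻⁴)(-1.76) = -1.1 × 10⁻³ → UNSTABLE
  152–203 m: −αΔT+βΔS = −(1.9 × 10⁻⁴)(+0.1)+(7.5 × 10⁻⁴)(+2.75) = 2.0 × 10⁻³ → stable
The 140–152 m interval has Δρ < 0: lighter water underlies denser water.

140–152 m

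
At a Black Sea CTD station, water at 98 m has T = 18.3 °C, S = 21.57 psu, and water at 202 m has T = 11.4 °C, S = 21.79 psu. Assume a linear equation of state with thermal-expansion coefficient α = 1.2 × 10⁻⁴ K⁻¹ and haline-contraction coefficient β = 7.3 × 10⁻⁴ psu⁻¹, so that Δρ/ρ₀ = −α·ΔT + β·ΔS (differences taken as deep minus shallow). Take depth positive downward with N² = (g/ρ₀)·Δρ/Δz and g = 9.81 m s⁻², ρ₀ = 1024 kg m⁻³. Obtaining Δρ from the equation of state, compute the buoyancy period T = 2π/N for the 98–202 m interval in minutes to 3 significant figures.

ΔT = -6.9 K, ΔS = +0.22 psu (deep − shallow).
Δρ/ρ₀ = −αΔT + βΔS = 8.28 × 10⁻⁴ + 1.606 × 10⁻⁴ = 9.886 × 10⁻⁴, so Δρ ≈ 1.012 kg m⁻³.
N² = (g/ρ₀)·Δρ/Δz = g·(Δρ/ρ₀)/Δz = 9.81 × 9.886 × 10⁻⁴ / 104 = 9.3252 × 10⁻⁵ s⁻².
N = √(9.3252 × 10⁻⁵) = 9.6567 × 10⁻³ rad s⁻¹ → T = 2π/N = 650.66 s = 10.844 min ≈ 10.8 min.

10.8 min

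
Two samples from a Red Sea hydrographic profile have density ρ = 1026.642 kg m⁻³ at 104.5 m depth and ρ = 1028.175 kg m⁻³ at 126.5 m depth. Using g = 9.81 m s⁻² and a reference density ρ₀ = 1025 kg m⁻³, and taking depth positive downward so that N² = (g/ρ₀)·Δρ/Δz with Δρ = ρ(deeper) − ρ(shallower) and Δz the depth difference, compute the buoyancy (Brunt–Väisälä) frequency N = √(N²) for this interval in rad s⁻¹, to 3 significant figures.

0.0258 rad s⁻¹

Δρ = 1028.175 − 1026.642 = 1.533 kg m⁻³ over Δz = 126.5 − 104.5 = 22 m.
N² = (9.81/1025) × (1.533/22) = 6.6691 × 10⁻⁴ s⁻².
N = √(6.6691 × 10⁻⁴) = 0.025825 rad s⁻¹ ≈ 0.0258 rad s⁻¹.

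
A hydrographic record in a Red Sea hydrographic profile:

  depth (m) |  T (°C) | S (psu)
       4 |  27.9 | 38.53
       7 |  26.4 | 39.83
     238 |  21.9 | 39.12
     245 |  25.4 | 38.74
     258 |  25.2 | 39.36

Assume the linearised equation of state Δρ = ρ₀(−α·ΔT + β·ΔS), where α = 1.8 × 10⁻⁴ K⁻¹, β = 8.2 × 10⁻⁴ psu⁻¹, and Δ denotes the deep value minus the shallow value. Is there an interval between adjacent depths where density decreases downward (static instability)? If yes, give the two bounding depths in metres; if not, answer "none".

238–245 m

Evaluate Δρ/ρ₀ = −αΔT + βΔS across each adjacent pair:
  4–7 m: −αΔT+βΔS = −(1.8 × 10⁻⁴)(-1.5)+(8.2 × 10⁻⁴)(+1.30) = 1.3 × 10⁻³ → stable
  7–238 m: −αΔT+βΔS = −(1.8 × 10⁻⁴)(-4.5)+(8.2 × 10⁻⁴)(-0.71) = 2.3 × 10⁻⁴ → stable
  238–245 m: −αΔT+βΔS = −(1.8 × 10⁻⁴)(+3.5)+(8.2 × 10⁻⁴)(-0.38) = -9.4 × 10⁻⁴ → UNSTABLE
  245–258 m: −αΔT+βΔS = −(1.8 × 10⁻⁴)(-0.2)+(8.2 × 10⁻⁴)(+0.62) = 5.4 × 10⁻⁴ → stable
The 238–245 m interval has Δρ < 0: lighter water underlies denser water.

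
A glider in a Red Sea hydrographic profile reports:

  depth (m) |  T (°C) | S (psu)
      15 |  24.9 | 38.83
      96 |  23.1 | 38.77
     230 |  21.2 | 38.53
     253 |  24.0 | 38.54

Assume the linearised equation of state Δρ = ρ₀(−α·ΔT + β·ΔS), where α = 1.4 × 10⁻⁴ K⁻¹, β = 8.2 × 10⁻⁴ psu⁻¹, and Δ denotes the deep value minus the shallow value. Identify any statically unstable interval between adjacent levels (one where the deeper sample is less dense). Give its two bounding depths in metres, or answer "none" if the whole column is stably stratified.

230–253 m

Evaluate Δρ/ρ₀ = −αΔT + βΔS across each adjacent pair:
  15–96 m: −αΔT+βΔS = −(1.4 × 10⁻⁴)(-1.8)+(8.2 × 10⁻⁴)(-0.06) = 2.0 × 10⁻⁴ → stable
  96–230 m: −αΔT+βΔS = −(1.4 × 10⁻⁴)(-1.9)+(8.2 × 10⁻⁴)(-0.24) = 6.9 × 10⁻⁵ → stable
  230–253 m: −αΔT+βΔS = −(1.4 × 10⁻⁴)(+2.8)+(8.2 × 10⁻⁴)(+0.01) = -3.8 × 10⁻⁴ → UNSTABLE
The 230–253 m interval has Δρ < 0: lighter water underlies denser water.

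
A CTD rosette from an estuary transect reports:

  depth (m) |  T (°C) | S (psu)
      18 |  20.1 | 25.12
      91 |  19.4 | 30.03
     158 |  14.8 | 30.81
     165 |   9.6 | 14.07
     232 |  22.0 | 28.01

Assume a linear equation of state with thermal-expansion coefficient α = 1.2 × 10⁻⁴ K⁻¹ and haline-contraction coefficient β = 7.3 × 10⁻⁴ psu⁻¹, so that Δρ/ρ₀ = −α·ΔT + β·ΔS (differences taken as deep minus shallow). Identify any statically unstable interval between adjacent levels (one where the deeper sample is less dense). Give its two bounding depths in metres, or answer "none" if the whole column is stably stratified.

158–165 m

Evaluate Δρ/ρ₀ = −αΔT + βΔS across each adjacent pair:
  18–91 m: −αΔT+βΔS = −(1.2 × 10⁻⁴)(-0.7)+(7.3 × 10⁻⁴)(+4.91) = 3.7 × 10⁻³ → stable
  91–158 m: −αΔT+βΔS = −(1.2 × 10⁻⁴)(-4.6)+(7.3 × 10⁻⁴)(+0.78) = 1.1 × 10⁻³ → stable
  158–165 m: −αΔT+βΔS = −(1.2 × 10⁻⁴)(-5.2)+(7.3 × 10⁻⁴)(-16.74) = -0.012 → UNSTABLE
  165–232 m: −αΔT+βΔS = −(1.2 × 10⁻⁴)(+12.4)+(7.3 × 10⁻⁴)(+13.94) = 8.7 × 10⁻³ → stable
The 158–165 m interval has Δρ < 0: lighter water underlies denser water.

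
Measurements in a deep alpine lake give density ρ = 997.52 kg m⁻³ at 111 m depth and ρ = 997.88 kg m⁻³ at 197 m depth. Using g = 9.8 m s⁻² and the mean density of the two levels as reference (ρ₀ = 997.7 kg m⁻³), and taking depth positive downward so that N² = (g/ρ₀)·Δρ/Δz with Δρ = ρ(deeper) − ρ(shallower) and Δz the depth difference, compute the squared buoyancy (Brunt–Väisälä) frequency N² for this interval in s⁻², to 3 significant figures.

Δρ = 997.88 − 997.52 = 0.36 kg m⁻³ over Δz = 197 − 111 = 86 m.
N² = (9.8/997.7) × (0.36/86) = 4.1118 × 10⁻⁵ s⁻² ≈ 4.11 × 10⁻⁵ s⁻².

4.11 × 10⁻⁵ s⁻²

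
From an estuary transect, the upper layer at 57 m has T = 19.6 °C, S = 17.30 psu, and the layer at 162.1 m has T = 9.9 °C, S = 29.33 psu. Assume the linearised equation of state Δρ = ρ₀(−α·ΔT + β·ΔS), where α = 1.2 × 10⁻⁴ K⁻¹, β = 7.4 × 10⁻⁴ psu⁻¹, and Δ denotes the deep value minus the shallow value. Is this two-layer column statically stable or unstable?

ΔT = 9.9 − 19.6 = -9.7 K and ΔS = 29.33 − 17.30 = +12.03 psu (deep − shallow).
−αΔT = 1.164 × 10⁻³; βΔS = 8.9022 × 10⁻³; sum Δρ/ρ₀ = 0.0100662.
Δρ/ρ₀ > 0, so Δρ > 0: deeper water is denser → statically stable.

stable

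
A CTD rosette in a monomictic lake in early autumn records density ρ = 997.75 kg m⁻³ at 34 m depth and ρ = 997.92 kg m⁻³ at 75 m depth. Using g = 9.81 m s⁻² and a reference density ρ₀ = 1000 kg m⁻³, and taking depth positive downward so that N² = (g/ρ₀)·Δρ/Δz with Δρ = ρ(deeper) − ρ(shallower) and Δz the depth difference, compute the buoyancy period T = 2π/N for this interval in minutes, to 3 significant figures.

16.4 min

Δρ = 997.92 − 997.75 = 0.17 kg m⁻³ over Δz = 75 − 34 = 41 m.
N² = (9.81/1000) × (0.17/41) = 4.0676 × 10⁻⁵ s⁻².
N = √(4.0676 × 10⁻⁵) = 6.3778 × 10⁻³ rad s⁻¹, so T = 2π/N = 985.16 s = 16.419 min ≈ 16.4 min.
A positive N² confirms static stability across the interval.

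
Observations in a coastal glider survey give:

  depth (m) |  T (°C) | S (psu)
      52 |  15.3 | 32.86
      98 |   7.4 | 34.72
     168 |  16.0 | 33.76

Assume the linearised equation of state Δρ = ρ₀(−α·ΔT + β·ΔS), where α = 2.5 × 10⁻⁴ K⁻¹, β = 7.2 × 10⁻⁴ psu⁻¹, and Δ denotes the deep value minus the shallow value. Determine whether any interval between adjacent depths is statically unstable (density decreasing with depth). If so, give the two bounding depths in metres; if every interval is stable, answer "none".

Evaluate Δρ/ρ₀ = −αΔT + βΔS across each adjacent pair:
  52–98 m: −αΔT+βΔS = −(2.5 × 10⁻⁴)(-7.9)+(7.2 × 10⁻⁴)(+1.86) = 3.3 × 10⁻³ → stable
  98–168 m: −αΔT+βΔS = −(2.5 × 10⁻⁴)(+8.6)+(7.2 × 10⁻⁴)(-0.96) = -2.8 × 10⁻³ → UNSTABLE
The 98–168 m interval has Δρ < 0: lighter water underlies denser water.

98–168 m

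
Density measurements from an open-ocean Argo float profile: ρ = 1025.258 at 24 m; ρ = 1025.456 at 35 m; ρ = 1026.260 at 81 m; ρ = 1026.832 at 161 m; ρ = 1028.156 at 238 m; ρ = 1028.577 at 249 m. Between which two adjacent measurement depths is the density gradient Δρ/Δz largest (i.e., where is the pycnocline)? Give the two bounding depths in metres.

Compute the density gradient over each adjacent pair:
  24–35 m: Δρ/Δz = 0.198/11 = 0.018 kg m⁻⁴
  35–81 m: Δρ/Δz = 0.804/46 = 0.017 kg m⁻⁴
  81–161 m: Δρ/Δz = 0.572/80 = 7.1 × 10⁻³ kg m⁻⁴
  161–238 m: Δρ/Δz = 1.324/77 = 0.017 kg m⁻⁴
  238–249 m: Δρ/Δz = 0.421/11 = 0.038 kg m⁻⁴
The largest gradient is in the 238–249 m interval — the pycnocline.

238–249 m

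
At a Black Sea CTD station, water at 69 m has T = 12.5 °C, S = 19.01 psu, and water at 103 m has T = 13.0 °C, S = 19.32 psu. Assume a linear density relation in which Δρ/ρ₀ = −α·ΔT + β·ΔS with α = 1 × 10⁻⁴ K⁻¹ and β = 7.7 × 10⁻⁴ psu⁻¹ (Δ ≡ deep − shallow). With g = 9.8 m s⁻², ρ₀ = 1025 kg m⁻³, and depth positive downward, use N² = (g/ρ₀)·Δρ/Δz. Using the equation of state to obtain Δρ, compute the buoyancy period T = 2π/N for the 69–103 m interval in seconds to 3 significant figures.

852 s

ΔT = +0.5 K, ΔS = +0.31 psu (deep − shallow).
Δρ/ρ₀ = −αΔT + βΔS = -5.00 × 10⁻⁵ + 2.387 × 10⁻⁴ = 1.887 × 10⁻⁴, so Δρ ≈ 0.1934 kg m⁻³.
N² = (g/ρ₀)·Δρ/Δz = g·(Δρ/ρ₀)/Δz = 9.8 × 1.887 × 10⁻⁴ / 34 = 5.4390 × 10⁻⁵ s⁻².
N = √(5.4390 × 10⁻⁵) = 7.3750 × 10⁻³ rad s⁻¹ → T = 2π/N = 851.96 s ≈ 852 s.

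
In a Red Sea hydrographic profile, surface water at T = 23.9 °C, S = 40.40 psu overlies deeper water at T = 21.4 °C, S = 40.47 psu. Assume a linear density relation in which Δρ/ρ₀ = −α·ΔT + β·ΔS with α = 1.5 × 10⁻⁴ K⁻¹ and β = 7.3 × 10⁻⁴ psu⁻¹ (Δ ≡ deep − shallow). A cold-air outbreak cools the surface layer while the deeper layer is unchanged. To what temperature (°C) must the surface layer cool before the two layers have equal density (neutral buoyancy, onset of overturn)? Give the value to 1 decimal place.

21.1 °C

Neutral buoyancy requires Δρ = 0, i.e. −α(T_deep − T_surf′) + β(S_deep − S_surf) = 0.
T_surf′ = T_deep − (β/α)·ΔS = 21.4 − (7.3 × 10⁻⁴/1.5 × 10⁻⁴)·(+0.07) = 21.059 °C.
Cooling required: 23.9 − (21.059) = 2.841 °C.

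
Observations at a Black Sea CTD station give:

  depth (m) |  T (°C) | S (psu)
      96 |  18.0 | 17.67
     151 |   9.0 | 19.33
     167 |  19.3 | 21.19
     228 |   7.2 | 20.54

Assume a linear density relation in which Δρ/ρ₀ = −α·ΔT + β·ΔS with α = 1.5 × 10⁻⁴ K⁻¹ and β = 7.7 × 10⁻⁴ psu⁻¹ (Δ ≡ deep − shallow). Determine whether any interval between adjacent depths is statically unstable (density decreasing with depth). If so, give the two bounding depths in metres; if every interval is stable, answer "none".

Evaluate Δρ/ρ₀ = −αΔT + βΔS across each adjacent pair:
  96–151 m: −αΔT+βΔS = −(1.5 × 10⁻⁴)(-9.0)+(7.7 × 10⁻⁴)(+1.66) = 2.6 × 10⁻³ → stable
  151–167 m: −αΔT+βΔS = −(1.5 × 10⁻⁴)(+10.3)+(7.7 × 10⁻⁴)(+1.86) = -1.1 × 10⁻⁴ → UNSTABLE
  167–228 m: −αΔT+βΔS = −(1.5 × 10⁻⁴)(-12.1)+(7.7 × 10⁻⁴)(-0.65) = 1.3 × 10⁻³ → stable
The 151–167 m interval has Δρ < 0: lighter water underlies denser water.

151–167 m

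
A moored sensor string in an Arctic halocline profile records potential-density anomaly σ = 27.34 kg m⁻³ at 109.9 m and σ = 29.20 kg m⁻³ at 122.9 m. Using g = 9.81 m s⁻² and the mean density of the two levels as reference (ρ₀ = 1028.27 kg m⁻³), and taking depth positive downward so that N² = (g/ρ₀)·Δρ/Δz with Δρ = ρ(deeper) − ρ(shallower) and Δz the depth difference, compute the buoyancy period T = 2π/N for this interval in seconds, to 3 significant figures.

Δρ = 1029.20 − 1027.34 = 1.86 kg m⁻³ over Δz = 122.9 − 109.9 = 13 m.
N² = (9.81/1028.27) × (1.86/13) = 1.3650 × 10⁻³ s⁻².
N = √(1.3650 × 10⁻³) = 0.036946 rad s⁻¹, so T = 2π/N = 170.06 s ≈ 170 s.
A positive N² confirms static stability across the interval.

170 s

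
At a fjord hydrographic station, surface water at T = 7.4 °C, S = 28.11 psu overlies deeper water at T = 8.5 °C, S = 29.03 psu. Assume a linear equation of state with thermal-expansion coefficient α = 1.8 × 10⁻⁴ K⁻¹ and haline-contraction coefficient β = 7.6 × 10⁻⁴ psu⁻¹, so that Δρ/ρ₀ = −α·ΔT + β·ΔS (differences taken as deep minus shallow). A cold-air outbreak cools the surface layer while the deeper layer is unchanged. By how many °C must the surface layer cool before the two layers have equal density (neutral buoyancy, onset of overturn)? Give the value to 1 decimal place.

2.8 °C

Neutral buoyancy requires Δρ = 0, i.e. −α(T_deep − T_surf′) + β(S_deep − S_surf) = 0.
T_surf′ = T_deep − (β/α)·ΔS = 8.5 − (7.6 × 10⁻⁴/1.8 × 10⁻⁴)·(+0.92) = 4.616 °C.
Cooling required: 7.4 − (4.616) = 2.784 °C.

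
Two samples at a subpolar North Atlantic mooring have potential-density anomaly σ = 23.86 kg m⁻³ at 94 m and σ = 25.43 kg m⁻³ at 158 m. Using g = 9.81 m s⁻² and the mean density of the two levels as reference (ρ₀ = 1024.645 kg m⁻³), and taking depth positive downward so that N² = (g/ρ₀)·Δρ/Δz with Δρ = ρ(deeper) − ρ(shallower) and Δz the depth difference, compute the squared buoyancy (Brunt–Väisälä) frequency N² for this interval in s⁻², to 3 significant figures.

2.35 × 10⁻⁴ s⁻²

Δρ = 1025.43 − 1023.86 = 1.57 kg m⁻³ over Δz = 158 − 94 = 64 m.
N² = (9.81/1024.645) × (1.57/64) = 2.3486 × 10⁻⁴ s⁻² ≈ 2.35 × 10⁻⁴ s⁻².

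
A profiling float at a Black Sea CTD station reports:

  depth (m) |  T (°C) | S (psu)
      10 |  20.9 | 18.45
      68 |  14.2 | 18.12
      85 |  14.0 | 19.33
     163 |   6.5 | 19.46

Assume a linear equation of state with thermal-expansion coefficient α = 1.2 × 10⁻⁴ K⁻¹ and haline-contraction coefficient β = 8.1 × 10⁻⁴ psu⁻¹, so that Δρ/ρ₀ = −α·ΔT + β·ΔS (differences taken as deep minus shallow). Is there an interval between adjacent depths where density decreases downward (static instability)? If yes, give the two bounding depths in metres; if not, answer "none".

Evaluate Δρ/ρ₀ = −αΔT + βΔS across each adjacent pair:
  10–68 m: −αΔT+βΔS = −(1.2 × 10⁻⁴)(-6.7)+(8.1 × 10⁻⁴)(-0.33) = 5.4 × 10⁻⁴ → stable
  68–85 m: −αΔT+βΔS = −(1.2 × 10⁻⁴)(-0.2)+(8.1 × 10⁻⁴)(+1.21) = 1.0 × 10⁻³ → stable
  85–163 m: −αΔT+βΔS = −(1.2 × 10⁻⁴)(-7.5)+(8.1 × 10⁻⁴)(+0.13) = 1.0 × 10⁻³ → stable
Every interval has Δρ > 0: the column is stably stratified throughout.

none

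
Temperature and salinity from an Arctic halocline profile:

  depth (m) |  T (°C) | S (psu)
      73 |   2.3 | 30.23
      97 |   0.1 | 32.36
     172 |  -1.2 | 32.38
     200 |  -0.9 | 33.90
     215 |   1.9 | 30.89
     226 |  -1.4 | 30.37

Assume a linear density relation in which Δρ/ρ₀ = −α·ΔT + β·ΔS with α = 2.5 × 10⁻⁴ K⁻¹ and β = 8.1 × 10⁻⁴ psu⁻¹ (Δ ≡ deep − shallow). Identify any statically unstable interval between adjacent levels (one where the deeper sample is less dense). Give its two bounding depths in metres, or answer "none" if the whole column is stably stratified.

Evaluate Δρ/ρ₀ = −αΔT + βΔS across each adjacent pair:
  73–97 m: −αΔT+βΔS = −(2.5 × 10⁻⁴)(-2.2)+(8.1 × 10⁻⁴)(+2.13) = 2.3 × 10⁻³ → stable
  97–172 m: −αΔT+βΔS = −(2.5 × 10⁻⁴)(-1.3)+(8.1 × 10⁻⁴)(+0.02) = 3.4 × 10⁻⁴ → stable
  172–200 m: −αΔT+βΔS = −(2.5 × 10⁻⁴)(+0.3)+(8.1 × 10⁻⁴)(+1.52) = 1.2 × 10⁻³ → stable
  200–215 m: −αΔT+βΔS = −(2.5 × 10⁻⁴)(+2.8)+(8.1 × 10⁻⁴)(-3.01) = -3.1 × 10⁻³ → UNSTABLE
  215–226 m: −αΔT+βΔS = −(2.5 × 10⁻⁴)(-3.3)+(8.1 × 10⁻⁴)(-0.52) = 4.0 × 10⁻⁴ → stable
The 200–215 m interval has Δρ < 0: lighter water underlies denser water.

200–215 m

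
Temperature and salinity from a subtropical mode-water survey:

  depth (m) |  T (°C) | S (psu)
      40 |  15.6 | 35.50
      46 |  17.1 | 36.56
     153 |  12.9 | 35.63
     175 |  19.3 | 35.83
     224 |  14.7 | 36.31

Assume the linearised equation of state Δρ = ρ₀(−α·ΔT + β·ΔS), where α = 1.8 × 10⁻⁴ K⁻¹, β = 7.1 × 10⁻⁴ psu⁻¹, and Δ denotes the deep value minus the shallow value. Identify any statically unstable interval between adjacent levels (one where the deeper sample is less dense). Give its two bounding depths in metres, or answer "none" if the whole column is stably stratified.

153–175 m

Evaluate Δρ/ρ₀ = −αΔT + βΔS across each adjacent pair:
  40–46 m: −αΔT+βΔS = −(1.8 × 10⁻⁴)(+1.5)+(7.1 × 10⁻⁴)(+1.06) = 4.8 × 10⁻⁴ → stable
  46–153 m: −αΔT+βΔS = −(1.8 × 10⁻⁴)(-4.2)+(7.1 × 10⁻⁴)(-0.93) = 9.6 × 10⁻⁵ → stable
  153–175 m: −αΔT+βΔS = −(1.8 × 10⁻⁴)(+6.4)+(7.1 × 10⁻⁴)(+0.20) = -1.0 × 10⁻³ → UNSTABLE
  175–224 m: −αΔT+βΔS = −(1.8 × 10⁻⁴)(-4.6)+(7.1 × 10⁻⁴)(+0.48) = 1.2 × 10⁻³ → stable
The 153–175 m interval has Δρ < 0: lighter water underlies denser water.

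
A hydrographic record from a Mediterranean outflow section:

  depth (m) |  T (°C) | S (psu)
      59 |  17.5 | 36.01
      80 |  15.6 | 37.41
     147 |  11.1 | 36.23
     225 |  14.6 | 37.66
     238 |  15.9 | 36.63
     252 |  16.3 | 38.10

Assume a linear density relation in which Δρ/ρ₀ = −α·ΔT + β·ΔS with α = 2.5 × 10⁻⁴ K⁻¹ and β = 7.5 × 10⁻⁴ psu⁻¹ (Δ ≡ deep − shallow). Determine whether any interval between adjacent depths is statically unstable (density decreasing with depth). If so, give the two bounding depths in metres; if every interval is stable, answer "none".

Evaluate Δρ/ρ₀ = −αΔT + βΔS across each adjacent pair:
  59–80 m: −αΔT+βΔS = −(2.5 × 10⁻⁴)(-1.9)+(7.5 × 10⁻⁴)(+1.40) = 1.5 × 10⁻³ → stable
  80–147 m: −αΔT+βΔS = −(2.5 × 10⁻⁴)(-4.5)+(7.5 × 10⁻⁴)(-1.18) = 2.4 × 10⁻⁴ → stable
  147–225 m: −αΔT+βΔS = −(2.5 × 10⁻⁴)(+3.5)+(7.5 × 10⁻⁴)(+1.43) = 2.0 × 10⁻⁴ → stable
  225–238 m: −αΔT+βΔS = −(2.5 × 10⁻⁴)(+1.3)+(7.5 × 10⁻⁴)(-1.03) = -1.1 × 10⁻³ → UNSTABLE
  238–252 m: −αΔT+βΔS = −(2.5 × 10⁻⁴)(+0.4)+(7.5 × 10⁻⁴)(+1.47) = 1.0 × 10⁻³ → stable
The 225–238 m interval has Δρ < 0: lighter water underlies denser water.

225–238 m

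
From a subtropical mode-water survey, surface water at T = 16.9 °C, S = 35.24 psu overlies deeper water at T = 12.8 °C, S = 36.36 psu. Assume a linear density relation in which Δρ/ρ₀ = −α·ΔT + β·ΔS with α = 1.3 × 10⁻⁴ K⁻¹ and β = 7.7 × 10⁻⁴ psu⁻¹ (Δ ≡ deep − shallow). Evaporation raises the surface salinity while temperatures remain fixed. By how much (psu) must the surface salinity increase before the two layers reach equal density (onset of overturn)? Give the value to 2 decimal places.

1.81 psu

Neutral buoyancy requires −α(T_deep − T_surf) + β(S_deep − S_surf′) = 0.
S_surf′ = S_deep − (α/β)·ΔT = 36.36 − (1.3 × 10⁻⁴/7.7 × 10⁻⁴)·(-4.1) = 37.0522 psu.
Increase required: 37.0522 − 35.24 = 1.8122 psu.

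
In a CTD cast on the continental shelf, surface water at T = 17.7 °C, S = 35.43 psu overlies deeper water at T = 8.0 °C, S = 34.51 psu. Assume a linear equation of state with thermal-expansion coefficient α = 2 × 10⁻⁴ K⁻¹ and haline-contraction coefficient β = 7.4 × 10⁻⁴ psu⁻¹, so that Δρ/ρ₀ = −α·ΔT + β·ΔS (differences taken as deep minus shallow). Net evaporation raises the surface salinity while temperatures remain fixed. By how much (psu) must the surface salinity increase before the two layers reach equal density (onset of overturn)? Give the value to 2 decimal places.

1.70 psu

Neutral buoyancy requires −α(T_deep − T_surf) + β(S_deep − S_surf′) = 0.
S_surf′ = S_deep − (α/β)·ΔT = 34.51 − (2 × 10⁻⁴/7.4 × 10⁻⁴)·(-9.7) = 37.1316 psu.
Increase required: 37.1316 − 35.43 = 1.7016 psu.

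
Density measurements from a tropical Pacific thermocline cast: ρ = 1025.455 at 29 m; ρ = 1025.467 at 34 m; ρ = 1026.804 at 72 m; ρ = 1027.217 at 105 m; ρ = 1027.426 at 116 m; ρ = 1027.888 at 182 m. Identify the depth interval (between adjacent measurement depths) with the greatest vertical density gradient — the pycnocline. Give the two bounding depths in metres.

Compute the density gradient over each adjacent pair:
  29–34 m: Δρ/Δz = 0.012/5 = 2.4 × 10⁻³ kg m⁻⁴
  34–72 m: Δρ/Δz = 1.337/38 = 0.035 kg m⁻⁴
  72–105 m: Δρ/Δz = 0.413/33 = 0.013 kg m⁻⁴
  105–116 m: Δρ/Δz = 0.209/11 = 0.019 kg m⁻⁴
  116–182 m: Δρ/Δz = 0.462/66 = 7.0 × 10⁻³ kg m⁻⁴
The largest gradient is in the 34–72 m interval — the pycnocline.

34–72 m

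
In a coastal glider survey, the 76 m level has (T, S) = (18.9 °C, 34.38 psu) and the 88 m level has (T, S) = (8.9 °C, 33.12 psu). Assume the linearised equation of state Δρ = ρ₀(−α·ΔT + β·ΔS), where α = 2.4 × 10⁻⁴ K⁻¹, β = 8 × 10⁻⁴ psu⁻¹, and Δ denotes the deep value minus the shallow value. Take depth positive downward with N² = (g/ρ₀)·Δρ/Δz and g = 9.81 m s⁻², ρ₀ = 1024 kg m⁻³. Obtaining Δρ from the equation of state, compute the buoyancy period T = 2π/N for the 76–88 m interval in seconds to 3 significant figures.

186 s

ΔT = -10.0 K, ΔS = -1.26 psu (deep − shallow).
Δρ/ρ₀ = −αΔT + βΔS = 2.40 × 10⁻³ − 1.008 × 10⁻³ = 1.392 × 10⁻³, so Δρ ≈ 1.425 kg m⁻³.
N² = (g/ρ₀)·Δρ/Δz = g·(Δρ/ρ₀)/Δz = 9.81 × 1.392 × 10⁻³ / 12 = 1.1380 × 10⁻³ s⁻².
N = √(1.1380 × 10⁻³) = 0.033734 rad s⁻¹ → T = 2π/N = 186.26 s ≈ 186 s.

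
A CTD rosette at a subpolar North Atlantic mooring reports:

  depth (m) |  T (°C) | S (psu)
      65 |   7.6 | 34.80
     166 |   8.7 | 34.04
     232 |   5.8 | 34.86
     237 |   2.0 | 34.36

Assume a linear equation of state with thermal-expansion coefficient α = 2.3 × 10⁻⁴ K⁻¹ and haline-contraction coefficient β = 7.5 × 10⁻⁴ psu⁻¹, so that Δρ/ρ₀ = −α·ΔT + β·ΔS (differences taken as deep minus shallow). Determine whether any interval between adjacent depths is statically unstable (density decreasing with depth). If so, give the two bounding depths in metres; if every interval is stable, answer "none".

65–166 m

Evaluate Δρ/ρ₀ = −αΔT + βΔS across each adjacent pair:
  65–166 m: −αΔT+βΔS = −(2.3 × 10⁻⁴)(+1.1)+(7.5 × 10⁻⁴)(-0.76) = -8.2 × 10⁻⁴ → UNSTABLE
  166–232 m: −αΔT+βΔS = −(2.3 × 10⁻⁴)(-2.9)+(7.5 × 10⁻⁴)(+0.82) = 1.3 × 10⁻³ → stable
  232–237 m: −αΔT+βΔS = −(2.3 × 10⁻⁴)(-3.8)+(7.5 × 10⁻⁴)(-0.50) = 5.0 × 10⁻⁴ → stable
The 65–166 m interval has Δρ < 0: lighter water underlies denser water.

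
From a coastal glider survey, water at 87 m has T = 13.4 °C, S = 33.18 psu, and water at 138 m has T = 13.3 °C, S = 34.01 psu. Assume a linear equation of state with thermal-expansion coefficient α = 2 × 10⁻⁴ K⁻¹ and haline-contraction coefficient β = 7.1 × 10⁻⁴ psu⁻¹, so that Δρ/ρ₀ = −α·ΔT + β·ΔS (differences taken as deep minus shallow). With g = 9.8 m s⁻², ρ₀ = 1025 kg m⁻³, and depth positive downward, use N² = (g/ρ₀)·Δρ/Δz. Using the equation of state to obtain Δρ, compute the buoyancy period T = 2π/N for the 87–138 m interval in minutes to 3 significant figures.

9.68 min

ΔT = -0.1 K, ΔS = +0.83 psu (deep − shallow).
Δρ/ρ₀ = −αΔT + βΔS = 2.00 × 10⁻⁵ + 5.893 × 10⁻⁴ = 6.093 × 10⁻⁴, so Δρ ≈ 0.6245 kg m⁻³.
N² = (g/ρ₀)·Δρ/Δz = g·(Δρ/ρ₀)/Δz = 9.8 × 6.093 × 10⁻⁴ / 51 = 1.1708 × 10⁻⁴ s⁻².
N = √(1.1708 × 10⁻⁴) = 0.010820 rad s⁻¹ → T = 2π/N = 580.70 s = 9.6783 min ≈ 9.68 min.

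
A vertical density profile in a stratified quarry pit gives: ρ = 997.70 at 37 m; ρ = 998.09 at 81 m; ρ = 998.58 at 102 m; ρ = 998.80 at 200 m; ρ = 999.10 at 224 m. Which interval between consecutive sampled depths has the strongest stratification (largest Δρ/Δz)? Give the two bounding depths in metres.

Compute the density gradient over each adjacent pair:
  37–81 m: Δρ/Δz = 0.39/44 = 8.9 × 10⁻³ kg m⁻⁴
  81–102 m: Δρ/Δz = 0.49/21 = 0.023 kg m⁻⁴
  102–200 m: Δρ/Δz = 0.22/98 = 2.2 × 10⁻³ kg m⁻⁴
  200–224 m: Δρ/Δz = 0.30/24 = 0.012 kg m⁻⁴
The largest gradient is in the 81–102 m interval — the pycnocline.

81–102 m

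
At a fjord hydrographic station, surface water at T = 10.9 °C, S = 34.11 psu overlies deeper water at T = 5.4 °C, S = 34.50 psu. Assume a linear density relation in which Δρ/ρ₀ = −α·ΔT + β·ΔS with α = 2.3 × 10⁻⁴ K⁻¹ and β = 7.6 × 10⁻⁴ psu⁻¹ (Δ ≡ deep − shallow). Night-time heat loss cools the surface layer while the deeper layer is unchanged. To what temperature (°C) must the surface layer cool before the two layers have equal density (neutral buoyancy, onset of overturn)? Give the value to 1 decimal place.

4.1 °C

Neutral buoyancy requires Δρ = 0, i.e. −α(T_deep − T_surf′) + β(S_deep − S_surf) = 0.
T_surf′ = T_deep − (β/α)·ΔS = 5.4 − (7.6 × 10⁻⁴/2.3 × 10⁻⁴)·(+0.39) = 4.111 °C.
Cooling required: 10.9 − (4.111) = 6.789 °C.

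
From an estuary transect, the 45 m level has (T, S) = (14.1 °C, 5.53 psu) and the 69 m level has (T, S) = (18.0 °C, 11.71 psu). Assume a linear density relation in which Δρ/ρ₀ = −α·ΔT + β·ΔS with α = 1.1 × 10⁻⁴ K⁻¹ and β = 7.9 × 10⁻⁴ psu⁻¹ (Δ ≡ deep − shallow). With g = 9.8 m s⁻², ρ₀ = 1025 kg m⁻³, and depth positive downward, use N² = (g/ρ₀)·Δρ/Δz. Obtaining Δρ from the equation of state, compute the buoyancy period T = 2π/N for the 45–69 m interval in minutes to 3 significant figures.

ΔT = +3.9 K, ΔS = +6.18 psu (deep − shallow).
Δρ/ρ₀ = −αΔT + βΔS = -4.29 × 10⁻⁴ + 4.8822 × 10⁻³ = 4.4532 × 10⁻³, so Δρ ≈ 4.565 kg m⁻³.
N² = (g/ρ₀)·Δρ/Δz = g·(Δρ/ρ₀)/Δz = 9.8 × 4.4532 × 10⁻³ / 24 = 1.8184 × 10⁻³ s⁻².
N = √(1.8184 × 10⁻³) = 0.042643 rad s⁻¹ → T = 2π/N = 147.34 s = 2.4557 min ≈ 2.46 min.

2.46 min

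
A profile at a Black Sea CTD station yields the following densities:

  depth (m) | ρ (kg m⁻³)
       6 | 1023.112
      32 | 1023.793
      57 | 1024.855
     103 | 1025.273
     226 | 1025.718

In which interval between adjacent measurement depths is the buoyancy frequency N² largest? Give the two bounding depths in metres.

32–57 m

Compute the density gradient over each adjacent pair:
  6–32 m: Δρ/Δz = 0.681/26 = 0.026 kg m⁻⁴
  32–57 m: Δρ/Δz = 1.062/25 = 0.042 kg m⁻⁴
  57–103 m: Δρ/Δz = 0.418/46 = 9.1 × 10⁻³ kg m⁻⁴
  103–226 m: Δρ/Δz = 0.445/123 = 3.6 × 10⁻³ kg m⁻⁴
The largest gradient is in the 32–57 m interval — the pycnocline.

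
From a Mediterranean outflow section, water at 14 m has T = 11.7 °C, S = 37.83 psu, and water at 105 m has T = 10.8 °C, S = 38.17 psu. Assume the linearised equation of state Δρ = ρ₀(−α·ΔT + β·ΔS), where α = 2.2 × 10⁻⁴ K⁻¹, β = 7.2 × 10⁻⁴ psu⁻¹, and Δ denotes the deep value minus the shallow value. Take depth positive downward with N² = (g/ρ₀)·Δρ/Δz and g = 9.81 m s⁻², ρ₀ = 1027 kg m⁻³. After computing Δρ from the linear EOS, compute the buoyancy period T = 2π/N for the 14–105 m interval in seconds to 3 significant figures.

ΔT = -0.9 K, ΔS = +0.34 psu (deep − shallow).
Δρ/ρ₀ = −αΔT + βΔS = 1.98 × 10⁻⁴ + 2.448 × 10⁻⁴ = 4.428 × 10⁻⁴, so Δρ ≈ 0.4548 kg m⁻³.
N² = (g/ρ₀)·Δρ/Δz = g·(Δρ/ρ₀)/Δz = 9.81 × 4.428 × 10⁻⁴ / 91 = 4.7735 × 10⁻⁵ s⁻².
N = √(4.7735 × 10⁻⁵) = 6.9091 × 10⁻³ rad s⁻¹ → T = 2π/N = 909.41 s ≈ 909 s.

909 s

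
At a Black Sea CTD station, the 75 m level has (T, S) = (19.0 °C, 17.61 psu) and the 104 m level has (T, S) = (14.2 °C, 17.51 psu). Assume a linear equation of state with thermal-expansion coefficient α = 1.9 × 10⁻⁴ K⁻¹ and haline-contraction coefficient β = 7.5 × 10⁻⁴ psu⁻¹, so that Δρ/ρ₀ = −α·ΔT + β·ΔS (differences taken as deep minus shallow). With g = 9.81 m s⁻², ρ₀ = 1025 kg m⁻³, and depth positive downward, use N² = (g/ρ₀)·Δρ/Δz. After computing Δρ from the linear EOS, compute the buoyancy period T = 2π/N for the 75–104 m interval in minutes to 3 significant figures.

ΔT = -4.8 K, ΔS = -0.10 psu (deep − shallow).
Δρ/ρ₀ = −αΔT + βΔS = 9.12 × 10⁻⁴ − 7.50 × 10⁻⁵ = 8.37 × 10⁻⁴, so Δρ ≈ 0.8579 kg m⁻³.
N² = (g/ρ₀)·Δρ/Δz = g·(Δρ/ρ₀)/Δz = 9.81 × 8.37 × 10⁻⁴ / 29 = 2.8314 × 10⁻⁴ s⁻².
N = √(2.8314 × 10⁻⁴) = 0.016827 rad s⁻¹ → T = 2π/N = 373.40 s = 6.2233 min ≈ 6.22 min.

6.22 min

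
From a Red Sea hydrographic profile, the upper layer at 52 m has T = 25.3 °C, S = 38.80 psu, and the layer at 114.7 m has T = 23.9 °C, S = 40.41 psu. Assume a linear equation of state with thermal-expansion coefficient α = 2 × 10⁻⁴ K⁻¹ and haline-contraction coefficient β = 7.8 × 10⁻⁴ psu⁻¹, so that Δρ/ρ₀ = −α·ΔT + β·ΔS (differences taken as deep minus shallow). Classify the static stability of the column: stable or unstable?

stable

ΔT = 23.9 − 25.3 = -1.4 K and ΔS = 40.41 − 38.80 = +1.61 psu (deep − shallow).
−αΔT = 2.80 × 10⁻⁴; βΔS = 1.2558 × 10⁻³; sum Δρ/ρ₀ = 1.5358 × 10⁻³.
Δρ/ρ₀ > 0, so Δρ > 0: deeper water is denser → statically stable.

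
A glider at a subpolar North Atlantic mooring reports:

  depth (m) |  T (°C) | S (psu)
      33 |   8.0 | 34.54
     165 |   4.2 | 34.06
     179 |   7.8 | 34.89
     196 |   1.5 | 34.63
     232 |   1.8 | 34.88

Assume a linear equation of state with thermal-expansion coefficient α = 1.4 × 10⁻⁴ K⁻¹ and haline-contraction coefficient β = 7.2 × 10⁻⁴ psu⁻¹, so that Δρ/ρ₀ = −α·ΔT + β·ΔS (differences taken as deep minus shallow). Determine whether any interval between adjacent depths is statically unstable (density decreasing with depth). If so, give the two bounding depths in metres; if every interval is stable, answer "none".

none

Evaluate Δρ/ρ₀ = −αΔT + βΔS across each adjacent pair:
  33–165 m: −αΔT+βΔS = −(1.4 × 10⁻⁴)(-3.8)+(7.2 × 10⁻⁴)(-0.48) = 1.9 × 10⁻⁴ → stable
  165–179 m: −αΔT+βΔS = −(1.4 × 10⁻⁴)(+3.6)+(7.2 × 10⁻⁴)(+0.83) = 9.4 × 10⁻⁵ → stable
  179–196 m: −αΔT+βΔS = −(1.4 × 10⁻⁴)(-6.3)+(7.2 × 10⁻⁴)(-0.26) = 6.9 × 10⁻⁴ → stable
  196–232 m: −αΔT+βΔS = −(1.4 × 10⁻⁴)(+0.3)+(7.2 × 10⁻⁴)(+0.25) = 1.4 × 10⁻⁴ → stable
Every interval has Δρ > 0: the column is stably stratified throughout.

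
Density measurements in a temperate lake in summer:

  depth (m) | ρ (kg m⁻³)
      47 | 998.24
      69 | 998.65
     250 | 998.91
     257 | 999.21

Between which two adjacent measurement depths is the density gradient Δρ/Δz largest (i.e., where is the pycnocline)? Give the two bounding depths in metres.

Compute the density gradient over each adjacent pair:
  47–69 m: Δρ/Δz = 0.41/22 = 0.019 kg m⁻⁴
  69–250 m: Δρ/Δz = 0.26/181 = 1.4 × 10⁻³ kg m⁻⁴
  250–257 m: Δρ/Δz = 0.30/7 = 0.043 kg m⁻⁴
The largest gradient is in the 250–257 m interval — the pycnocline.

250–257 m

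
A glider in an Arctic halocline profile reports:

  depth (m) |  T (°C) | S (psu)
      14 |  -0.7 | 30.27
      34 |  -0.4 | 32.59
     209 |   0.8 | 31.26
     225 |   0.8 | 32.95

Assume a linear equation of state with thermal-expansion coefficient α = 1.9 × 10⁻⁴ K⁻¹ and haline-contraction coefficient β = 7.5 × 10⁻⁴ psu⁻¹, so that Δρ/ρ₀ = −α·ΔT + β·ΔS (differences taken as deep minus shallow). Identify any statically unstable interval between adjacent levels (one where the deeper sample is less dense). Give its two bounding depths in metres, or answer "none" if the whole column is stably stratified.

Evaluate Δρ/ρ₀ = −αΔT + βΔS across each adjacent pair:
  14–34 m: −αΔT+βΔS = −(1.9 × 10⁻⁴)(+0.3)+(7.5 × 10⁻⁴)(+2.32) = 1.7 × 10⁻³ → stable
  34–209 m: −αΔT+βΔS = −(1.9 × 10⁻⁴)(+1.2)+(7.5 × 10⁻⁴)(-1.33) = -1.2 × 10⁻³ → UNSTABLE
  209–225 m: −αΔT+βΔS = −(1.9 × 10⁻⁴)(+0.0)+(7.5 × 10⁻⁴)(+1.69) = 1.3 × 10⁻³ → stable
The 34–209 m interval has Δρ < 0: lighter water underlies denser water.

34–209 m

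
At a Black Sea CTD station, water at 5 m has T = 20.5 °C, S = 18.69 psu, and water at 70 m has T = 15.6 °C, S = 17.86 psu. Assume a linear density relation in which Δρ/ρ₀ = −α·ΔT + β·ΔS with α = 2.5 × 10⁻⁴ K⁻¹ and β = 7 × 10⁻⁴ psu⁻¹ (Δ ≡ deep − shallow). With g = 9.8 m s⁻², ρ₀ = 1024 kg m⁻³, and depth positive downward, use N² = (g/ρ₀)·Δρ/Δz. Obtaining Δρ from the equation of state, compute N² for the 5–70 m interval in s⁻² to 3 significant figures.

9.71 × 10⁻⁵ s⁻²

ΔT = -4.9 K, ΔS = -0.83 psu (deep − shallow).
Δρ/ρ₀ = −αΔT + βΔS = 1.225 × 10⁻³ − 5.81 × 10⁻⁴ = 6.44 × 10⁻⁴, so Δρ ≈ 0.6595 kg m⁻³.
N² = (g/ρ₀)·Δρ/Δz = g·(Δρ/ρ₀)/Δz = 9.8 × 6.44 × 10⁻⁴ / 65 = 9.7095 × 10⁻⁵ s⁻² ≈ 9.71 × 10⁻⁵ s⁻².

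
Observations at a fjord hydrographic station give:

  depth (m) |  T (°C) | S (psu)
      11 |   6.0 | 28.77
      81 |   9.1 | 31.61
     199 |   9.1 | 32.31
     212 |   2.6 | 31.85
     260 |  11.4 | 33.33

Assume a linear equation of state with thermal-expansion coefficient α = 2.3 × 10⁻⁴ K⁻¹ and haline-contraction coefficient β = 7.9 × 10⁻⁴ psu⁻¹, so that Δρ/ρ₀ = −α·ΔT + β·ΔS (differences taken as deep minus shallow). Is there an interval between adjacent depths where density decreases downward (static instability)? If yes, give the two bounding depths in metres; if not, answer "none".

Evaluate Δρ/ρ₀ = −αΔT + βΔS across each adjacent pair:
  11–81 m: −αΔT+βΔS = −(2.3 × 10⁻⁴)(+3.1)+(7.9 × 10⁻⁴)(+2.84) = 1.5 × 10⁻³ → stable
  81–199 m: −αΔT+βΔS = −(2.3 × 10⁻⁴)(+0.0)+(7.9 × 10⁻⁴)(+0.70) = 5.5 × 10⁻⁴ → stable
  199–212 m: −αΔT+βΔS = −(2.3 × 10⁻⁴)(-6.5)+(7.9 × 10⁻⁴)(-0.46) = 1.1 × 10⁻³ → stable
  212–260 m: −αΔT+βΔS = −(2.3 × 10⁻⁴)(+8.8)+(7.9 × 10⁻⁴)(+1.48) = -8.5 × 10⁻⁴ → UNSTABLE
The 212–260 m interval has Δρ < 0: lighter water underlies denser water.

212–260 m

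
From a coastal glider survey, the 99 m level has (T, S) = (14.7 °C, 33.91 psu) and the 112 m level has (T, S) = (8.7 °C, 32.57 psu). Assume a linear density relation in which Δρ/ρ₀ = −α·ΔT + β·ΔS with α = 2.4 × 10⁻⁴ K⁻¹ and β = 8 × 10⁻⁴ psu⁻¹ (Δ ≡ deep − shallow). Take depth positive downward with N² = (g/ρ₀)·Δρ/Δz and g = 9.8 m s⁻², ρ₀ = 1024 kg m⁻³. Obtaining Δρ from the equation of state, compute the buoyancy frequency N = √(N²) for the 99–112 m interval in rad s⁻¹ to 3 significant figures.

ΔT = -6.0 K, ΔS = -1.34 psu (deep − shallow).
Δρ/ρ₀ = −αΔT + βΔS = 1.44 × 10⁻³ − 1.072 × 10⁻³ = 3.68 × 10⁻⁴, so Δρ ≈ 0.3768 kg m⁻³.
N² = (g/ρ₀)·Δρ/Δz = g·(Δρ/ρ₀)/Δz = 9.8 × 3.68 × 10⁻⁴ / 13 = 2.7742 × 10⁻⁴ s⁻².
N = √(2.7742 × 10⁻⁴) = 0.016656 rad s⁻¹ ≈ 0.0167 rad s⁻¹.

0.0167 rad s⁻¹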